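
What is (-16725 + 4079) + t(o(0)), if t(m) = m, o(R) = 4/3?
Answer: -37934/3 ≈ -12645.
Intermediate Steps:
o(R) = 4/3 (o(R) = 4*(⅓) = 4/3)
(-16725 + 4079) + t(o(0)) = (-16725 + 4079) + 4/3 = -12646 + 4/3 = -37934/3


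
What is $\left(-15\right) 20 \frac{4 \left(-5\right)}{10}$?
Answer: $600$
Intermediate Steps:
$\left(-15\right) 20 \frac{4 \left(-5\right)}{10} = - 300 \left(\left(-20\right) \frac{1}{10}\right) = \left(-300\right) \left(-2\right) = 600$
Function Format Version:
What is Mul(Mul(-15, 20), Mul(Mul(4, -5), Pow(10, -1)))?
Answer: 600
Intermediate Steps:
Mul(Mul(-15, 20), Mul(Mul(4, -5), Pow(10, -1))) = Mul(-300, Mul(-20, Rational(1, 10))) = Mul(-300, -2) = 600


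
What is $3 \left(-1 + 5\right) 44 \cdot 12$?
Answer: $6336$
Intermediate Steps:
$3 \left(-1 + 5\right) 44 \cdot 12 = 3 \cdot 4 \cdot 44 \cdot 12 = 12 \cdot 44 \cdot 12 = 528 \cdot 12 = 6336$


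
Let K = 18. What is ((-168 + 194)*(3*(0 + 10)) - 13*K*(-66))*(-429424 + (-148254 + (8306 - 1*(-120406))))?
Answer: -7284024384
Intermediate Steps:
((-168 + 194)*(3*(0 + 10)) - 13*K*(-66))*(-429424 + (-148254 + (8306 - 1*(-120406)))) = ((-168 + 194)*(3*(0 + 10)) - 13*18*(-66))*(-429424 + (-148254 + (8306 - 1*(-120406)))) = (26*(3*10) - 234*(-66))*(-429424 + (-148254 + (8306 + 120406))) = (26*30 + 15444)*(-429424 + (-148254 + 128712)) = (780 + 15444)*(-429424 - 19542) = 16224*(-448966) = -7284024384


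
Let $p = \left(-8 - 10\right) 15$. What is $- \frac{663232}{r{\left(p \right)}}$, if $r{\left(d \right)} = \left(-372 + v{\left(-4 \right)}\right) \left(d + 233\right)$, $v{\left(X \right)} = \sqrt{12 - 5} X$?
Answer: $- \frac{7710072}{159877} + \frac{82904 \sqrt{7}}{159877} \approx -46.853$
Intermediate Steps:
$v{\left(X \right)} = X \sqrt{7}$ ($v{\left(X \right)} = \sqrt{7} X = X \sqrt{7}$)
$p = -270$ ($p = \left(-18\right) 15 = -270$)
$r{\left(d \right)} = \left(-372 - 4 \sqrt{7}\right) \left(233 + d\right)$ ($r{\left(d \right)} = \left(-372 - 4 \sqrt{7}\right) \left(d + 233\right) = \left(-372 - 4 \sqrt{7}\right) \left(233 + d\right)$)
$- \frac{663232}{r{\left(p \right)}} = - \frac{663232}{-86676 - 932 \sqrt{7} - -100440 - - 1080 \sqrt{7}} = - \frac{663232}{-86676 - 932 \sqrt{7} + 100440 + 1080 \sqrt{7}} = - \frac{663232}{13764 + 148 \sqrt{7}}$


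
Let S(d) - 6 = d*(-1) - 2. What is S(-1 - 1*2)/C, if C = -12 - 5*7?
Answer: -7/47 ≈ -0.14894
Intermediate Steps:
S(d) = 4 - d (S(d) = 6 + (d*(-1) - 2) = 6 + (-d - 2) = 6 + (-2 - d) = 4 - d)
C = -47 (C = -12 - 35 = -47)
S(-1 - 1*2)/C = (4 - (-1 - 1*2))/(-47) = (4 - (-1 - 2))*(-1/47) = (4 - 1*(-3))*(-1/47) = (4 + 3)*(-1/47) = 7*(-1/47) = -7/47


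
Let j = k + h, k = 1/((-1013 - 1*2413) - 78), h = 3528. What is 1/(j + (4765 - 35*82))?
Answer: 3504/19002191 ≈ 0.00018440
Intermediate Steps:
k = -1/3504 (k = 1/((-1013 - 2413) - 78) = 1/(-3426 - 78) = 1/(-3504) = -1/3504 ≈ -0.00028539)
j = 12362111/3504 (j = -1/3504 + 3528 = 12362111/3504 ≈ 3528.0)
1/(j + (4765 - 35*82)) = 1/(12362111/3504 + (4765 - 35*82)) = 1/(12362111/3504 + (4765 - 2870)) = 1/(12362111/3504 + 1895) = 1/(19002191/3504) = 3504/19002191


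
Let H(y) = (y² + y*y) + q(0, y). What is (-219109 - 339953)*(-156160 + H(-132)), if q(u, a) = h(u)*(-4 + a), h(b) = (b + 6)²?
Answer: 70558096896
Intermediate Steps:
h(b) = (6 + b)²
q(u, a) = (6 + u)²*(-4 + a)
H(y) = -144 + 2*y² + 36*y (H(y) = (y² + y*y) + (6 + 0)²*(-4 + y) = (y² + y²) + 6²*(-4 + y) = 2*y² + 36*(-4 + y) = 2*y² + (-144 + 36*y) = -144 + 2*y² + 36*y)
(-219109 - 339953)*(-156160 + H(-132)) = (-219109 - 339953)*(-156160 + (-144 + 2*(-132)² + 36*(-132))) = -559062*(-156160 + (-144 + 2*17424 - 4752)) = -559062*(-156160 + (-144 + 34848 - 4752)) = -559062*(-156160 + 29952) = -559062*(-126208) = 70558096896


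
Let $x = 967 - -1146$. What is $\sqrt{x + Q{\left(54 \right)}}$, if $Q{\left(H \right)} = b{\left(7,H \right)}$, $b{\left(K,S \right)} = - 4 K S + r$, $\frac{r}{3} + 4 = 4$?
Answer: $\sqrt{601} \approx 24.515$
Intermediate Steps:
$r = 0$ ($r = -12 + 3 \cdot 4 = -12 + 12 = 0$)
$b{\left(K,S \right)} = - 4 K S$ ($b{\left(K,S \right)} = - 4 K S + 0 = - 4 K S$)
$Q{\left(H \right)} = - 28 H$ ($Q{\left(H \right)} = \left(-4\right) 7 H = - 28 H$)
$x = 2113$ ($x = 967 + 1146 = 2113$)
$\sqrt{x + Q{\left(54 \right)}} = \sqrt{2113 - 1512} = \sqrt{601}$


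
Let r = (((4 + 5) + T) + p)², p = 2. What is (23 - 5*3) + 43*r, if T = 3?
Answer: 8436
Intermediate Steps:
r = 196 (r = (((4 + 5) + 3) + 2)² = ((9 + 3) + 2)² = (12 + 2)² = 14² = 196)
(23 - 5*3) + 43*r = (23 - 5*3) + 43*196 = (23 - 1*15) + 8428 = (23 - 15) + 8428 = 8 + 8428 = 8436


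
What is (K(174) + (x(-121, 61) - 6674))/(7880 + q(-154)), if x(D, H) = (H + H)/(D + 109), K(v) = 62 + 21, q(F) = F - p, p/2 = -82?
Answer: -39607/47340 ≈ -0.83665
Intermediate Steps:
p = -164 (p = 2*(-82) = -164)
q(F) = 164 + F (q(F) = F - 1*(-164) = F + 164 = 164 + F)
K(v) = 83
x(D, H) = 2*H/(109 + D) (x(D, H) = (2*H)/(109 + D) = 2*H/(109 + D))
(K(174) + (x(-121, 61) - 6674))/(7880 + q(-154)) = (83 + (2*61/(109 - 121) - 6674))/(7880 + (164 - 154)) = (83 + (2*61/(-12) - 6674))/(7880 + 10) = (83 + (2*61*(-1/12) - 6674))/7890 = (83 + (-61/6 - 6674))*(1/7890) = (83 - 40105/6)*(1/7890) = -39607/6*1/7890 = -39607/47340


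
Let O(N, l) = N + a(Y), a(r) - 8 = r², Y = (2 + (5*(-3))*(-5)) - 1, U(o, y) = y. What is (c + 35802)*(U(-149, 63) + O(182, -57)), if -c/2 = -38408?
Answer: 678973922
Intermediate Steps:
c = 76816 (c = -2*(-38408) = 76816)
Y = 76 (Y = (2 - 15*(-5)) - 1 = (2 + 75) - 1 = 77 - 1 = 76)
a(r) = 8 + r²
O(N, l) = 5784 + N (O(N, l) = N + (8 + 76²) = N + (8 + 5776) = N + 5784 = 5784 + N)
(c + 35802)*(U(-149, 63) + O(182, -57)) = (76816 + 35802)*(63 + (5784 + 182)) = 112618*(63 + 5966) = 112618*6029 = 678973922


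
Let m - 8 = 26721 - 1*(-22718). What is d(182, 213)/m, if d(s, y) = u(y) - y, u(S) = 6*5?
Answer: -183/49447 ≈ -0.0037009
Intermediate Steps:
u(S) = 30
m = 49447 (m = 8 + (26721 - 1*(-22718)) = 8 + (26721 + 22718) = 8 + 49439 = 49447)
d(s, y) = 30 - y
d(182, 213)/m = (30 - 1*213)/49447 = (30 - 213)*(1/49447) = -183*1/49447 = -183/49447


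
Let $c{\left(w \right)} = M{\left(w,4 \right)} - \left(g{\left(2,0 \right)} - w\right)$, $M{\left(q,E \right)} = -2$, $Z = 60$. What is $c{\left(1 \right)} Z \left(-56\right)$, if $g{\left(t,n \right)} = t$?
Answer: $10080$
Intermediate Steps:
$c{\left(w \right)} = -4 + w$ ($c{\left(w \right)} = -2 - \left(2 - w\right) = -2 + \left(-2 + w\right) = -4 + w$)
$c{\left(1 \right)} Z \left(-56\right) = \left(-4 + 1\right) 60 \left(-56\right) = \left(-3\right) 60 \left(-56\right) = \left(-180\right) \left(-56\right) = 10080$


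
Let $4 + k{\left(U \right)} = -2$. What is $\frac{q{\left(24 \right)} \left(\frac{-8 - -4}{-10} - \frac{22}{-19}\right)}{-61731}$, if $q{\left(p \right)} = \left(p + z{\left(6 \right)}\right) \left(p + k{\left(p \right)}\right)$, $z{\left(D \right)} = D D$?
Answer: $- \frac{3552}{130321} \approx -0.027256$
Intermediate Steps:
$z{\left(D \right)} = D^{2}$
$k{\left(U \right)} = -6$ ($k{\left(U \right)} = -4 - 2 = -6$)
$q{\left(p \right)} = \left(-6 + p\right) \left(36 + p\right)$ ($q{\left(p \right)} = \left(p + 6^{2}\right) \left(p - 6\right) = \left(p + 36\right) \left(-6 + p\right) = \left(36 + p\right) \left(-6 + p\right) = \left(-6 + p\right) \left(36 + p\right)$)
$\frac{q{\left(24 \right)} \left(\frac{-8 - -4}{-10} - \frac{22}{-19}\right)}{-61731} = \frac{\left(-216 + 24^{2} + 30 \cdot 24\right) \left(\frac{-8 - -4}{-10} - \frac{22}{-19}\right)}{-61731} = \left(-216 + 576 + 720\right) \left(\left(-8 + 4\right) \left(- \frac{1}{10}\right) - - \frac{22}{19}\right) \left(- \frac{1}{61731}\right) = 1080 \left(\left(-4\right) \left(- \frac{1}{10}\right) + \frac{22}{19}\right) \left(- \frac{1}{61731}\right) = 1080 \left(\frac{2}{5} + \frac{22}{19}\right) \left(- \frac{1}{61731}\right) = 1080 \cdot \frac{148}{95} \left(- \frac{1}{61731}\right) = \frac{31968}{19} \left(- \frac{1}{61731}\right) = - \frac{3552}{130321}$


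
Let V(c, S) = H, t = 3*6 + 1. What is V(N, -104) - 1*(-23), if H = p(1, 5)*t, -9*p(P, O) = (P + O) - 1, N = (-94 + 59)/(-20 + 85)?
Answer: 112/9 ≈ 12.444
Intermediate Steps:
N = -7/13 (N = -35/65 = -35*1/65 = -7/13 ≈ -0.53846)
t = 19 (t = 18 + 1 = 19)
p(P, O) = 1/9 - O/9 - P/9 (p(P, O) = -((P + O) - 1)/9 = -((O + P) - 1)/9 = -(-1 + O + P)/9 = 1/9 - O/9 - P/9)
H = -95/9 (H = (1/9 - 1/9*5 - 1/9*1)*19 = (1/9 - 5/9 - 1/9)*19 = -5/9*19 = -95/9 ≈ -10.556)
V(c, S) = -95/9
V(N, -104) - 1*(-23) = -95/9 - 1*(-23) = -95/9 + 23 = 112/9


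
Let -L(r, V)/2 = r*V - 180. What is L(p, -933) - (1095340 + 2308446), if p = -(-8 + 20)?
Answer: -3425818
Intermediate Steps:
p = -12 (p = -1*12 = -12)
L(r, V) = 360 - 2*V*r (L(r, V) = -2*(r*V - 180) = -2*(V*r - 180) = -2*(-180 + V*r) = 360 - 2*V*r)
L(p, -933) - (1095340 + 2308446) = (360 - 2*(-933)*(-12)) - (1095340 + 2308446) = (360 - 22392) - 1*3403786 = -22032 - 3403786 = -3425818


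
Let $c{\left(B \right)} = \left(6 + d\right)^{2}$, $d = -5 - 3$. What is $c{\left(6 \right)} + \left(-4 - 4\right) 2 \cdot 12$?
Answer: $-188$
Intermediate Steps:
$d = -8$ ($d = -5 - 3 = -8$)
$c{\left(B \right)} = 4$ ($c{\left(B \right)} = \left(6 - 8\right)^{2} = \left(-2\right)^{2} = 4$)
$c{\left(6 \right)} + \left(-4 - 4\right) 2 \cdot 12 = 4 + \left(-4 - 4\right) 2 \cdot 12 = 4 + \left(-8\right) 2 \cdot 12 = 4 - 192 = -188$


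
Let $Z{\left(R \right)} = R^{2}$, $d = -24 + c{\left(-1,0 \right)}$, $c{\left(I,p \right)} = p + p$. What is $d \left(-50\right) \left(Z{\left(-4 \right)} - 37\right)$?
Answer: $-25200$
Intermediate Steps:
$c{\left(I,p \right)} = 2 p$
$d = -24$ ($d = -24 + 2 \cdot 0 = -24 + 0 = -24$)
$d \left(-50\right) \left(Z{\left(-4 \right)} - 37\right) = \left(-24\right) \left(-50\right) \left(\left(-4\right)^{2} - 37\right) = 1200 \left(16 - 37\right) = 1200 \left(-21\right) = -25200$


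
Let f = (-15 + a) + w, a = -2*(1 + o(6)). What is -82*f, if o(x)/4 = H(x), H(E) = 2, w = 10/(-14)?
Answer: 19352/7 ≈ 2764.6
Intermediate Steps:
w = -5/7 (w = 10*(-1/14) = -5/7 ≈ -0.71429)
o(x) = 8 (o(x) = 4*2 = 8)
a = -18 (a = -2*(1 + 8) = -2*9 = -18)
f = -236/7 (f = (-15 - 18) - 5/7 = -33 - 5/7 = -236/7 ≈ -33.714)
-82*f = -82*(-236/7) = 19352/7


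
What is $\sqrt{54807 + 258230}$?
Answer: $\sqrt{313037} \approx 559.5$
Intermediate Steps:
$\sqrt{54807 + 258230} = \sqrt{313037}$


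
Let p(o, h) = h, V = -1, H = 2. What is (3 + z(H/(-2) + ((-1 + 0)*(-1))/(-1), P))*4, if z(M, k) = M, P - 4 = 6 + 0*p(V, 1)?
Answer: 4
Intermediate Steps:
P = 10 (P = 4 + (6 + 0*1) = 4 + (6 + 0) = 4 + 6 = 10)
(3 + z(H/(-2) + ((-1 + 0)*(-1))/(-1), P))*4 = (3 + (2/(-2) + ((-1 + 0)*(-1))/(-1)))*4 = (3 + (2*(-½) - 1*(-1)*(-1)))*4 = (3 + (-1 + 1*(-1)))*4 = (3 + (-1 - 1))*4 = (3 - 2)*4 = 1*4 = 4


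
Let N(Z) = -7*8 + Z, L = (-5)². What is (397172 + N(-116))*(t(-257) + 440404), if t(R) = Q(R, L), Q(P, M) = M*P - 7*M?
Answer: 172220188000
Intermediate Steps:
L = 25
N(Z) = -56 + Z
Q(P, M) = -7*M + M*P
t(R) = -175 + 25*R (t(R) = 25*(-7 + R) = -175 + 25*R)
(397172 + N(-116))*(t(-257) + 440404) = (397172 + (-56 - 116))*((-175 + 25*(-257)) + 440404) = (397172 - 172)*((-175 - 6425) + 440404) = 397000*(-6600 + 440404) = 397000*433804 = 172220188000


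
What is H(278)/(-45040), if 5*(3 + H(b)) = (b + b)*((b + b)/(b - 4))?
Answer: -152513/30852400 ≈ -0.0049433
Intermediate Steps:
H(b) = -3 + 4*b²/(5*(-4 + b)) (H(b) = -3 + ((b + b)*((b + b)/(b - 4)))/5 = -3 + ((2*b)*((2*b)/(-4 + b)))/5 = -3 + ((2*b)*(2*b/(-4 + b)))/5 = -3 + (4*b²/(-4 + b))/5 = -3 + 4*b²/(5*(-4 + b)))
H(278)/(-45040) = ((60 - 15*278 + 4*278²)/(5*(-4 + 278)))/(-45040) = ((⅕)*(60 - 4170 + 4*77284)/274)*(-1/45040) = ((⅕)*(1/274)*(60 - 4170 + 309136))*(-1/45040) = ((⅕)*(1/274)*305026)*(-1/45040) = (152513/685)*(-1/45040) = -152513/30852400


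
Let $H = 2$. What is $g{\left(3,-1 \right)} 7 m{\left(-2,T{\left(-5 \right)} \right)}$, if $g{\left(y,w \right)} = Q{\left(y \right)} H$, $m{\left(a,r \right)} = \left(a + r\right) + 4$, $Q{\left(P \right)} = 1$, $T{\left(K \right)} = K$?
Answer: $-42$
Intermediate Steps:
$m{\left(a,r \right)} = 4 + a + r$
$g{\left(y,w \right)} = 2$ ($g{\left(y,w \right)} = 1 \cdot 2 = 2$)
$g{\left(3,-1 \right)} 7 m{\left(-2,T{\left(-5 \right)} \right)} = 2 \cdot 7 \left(4 - 2 - 5\right) = 14 \left(-3\right) = -42$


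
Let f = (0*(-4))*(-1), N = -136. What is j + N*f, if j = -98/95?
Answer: -98/95 ≈ -1.0316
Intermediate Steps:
f = 0 (f = 0*(-1) = 0)
j = -98/95 (j = -98*1/95 = -98/95 ≈ -1.0316)
j + N*f = -98/95 - 136*0 = -98/95 + 0 = -98/95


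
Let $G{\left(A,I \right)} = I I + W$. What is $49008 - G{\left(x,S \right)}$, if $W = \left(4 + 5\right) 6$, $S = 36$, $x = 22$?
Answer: $47658$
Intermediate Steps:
$W = 54$ ($W = 9 \cdot 6 = 54$)
$G{\left(A,I \right)} = 54 + I^{2}$ ($G{\left(A,I \right)} = I I + 54 = I^{2} + 54 = 54 + I^{2}$)
$49008 - G{\left(x,S \right)} = 49008 - \left(54 + 36^{2}\right) = 49008 - \left(54 + 1296\right) = 49008 - 1350 = 47658$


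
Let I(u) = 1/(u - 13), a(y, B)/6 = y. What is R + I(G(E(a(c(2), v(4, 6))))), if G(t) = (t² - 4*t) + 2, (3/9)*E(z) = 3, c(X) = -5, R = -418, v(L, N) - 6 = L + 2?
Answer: -14211/34 ≈ -417.97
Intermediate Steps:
v(L, N) = 8 + L (v(L, N) = 6 + (L + 2) = 6 + (2 + L) = 8 + L)
a(y, B) = 6*y
E(z) = 9 (E(z) = 3*3 = 9)
G(t) = 2 + t² - 4*t
I(u) = 1/(-13 + u)
R + I(G(E(a(c(2), v(4, 6))))) = -418 + 1/(-13 + (2 + 9² - 4*9)) = -418 + 1/(-13 + (2 + 81 - 36)) = -418 + 1/(-13 + 47) = -418 + 1/34 = -14211/34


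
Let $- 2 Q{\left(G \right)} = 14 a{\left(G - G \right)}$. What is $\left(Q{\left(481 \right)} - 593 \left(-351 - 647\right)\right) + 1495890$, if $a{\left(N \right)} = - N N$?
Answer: $2087704$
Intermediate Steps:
$a{\left(N \right)} = - N^{2}$
$Q{\left(G \right)} = 0$ ($Q{\left(G \right)} = - \frac{14 \left(- \left(G - G\right)^{2}\right)}{2} = - \frac{14 \left(- 0^{2}\right)}{2} = - \frac{14 \left(\left(-1\right) 0\right)}{2} = - \frac{14 \cdot 0}{2} = \left(- \frac{1}{2}\right) 0 = 0$)
$\left(Q{\left(481 \right)} - 593 \left(-351 - 647\right)\right) + 1495890 = \left(0 - 593 \left(-351 - 647\right)\right) + 1495890 = \left(0 - -591814\right) + 1495890 = \left(0 + 591814\right) + 1495890 = 591814 + 1495890 = 2087704$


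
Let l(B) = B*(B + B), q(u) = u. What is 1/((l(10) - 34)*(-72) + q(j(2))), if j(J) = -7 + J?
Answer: -1/11957 ≈ -8.3633e-5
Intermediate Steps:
l(B) = 2*B² (l(B) = B*(2*B) = 2*B²)
1/((l(10) - 34)*(-72) + q(j(2))) = 1/((2*10² - 34)*(-72) + (-7 + 2)) = 1/((2*100 - 34)*(-72) - 5) = 1/((200 - 34)*(-72) - 5) = 1/(166*(-72) - 5) = 1/(-11952 - 5) = 1/(-11957) = -1/11957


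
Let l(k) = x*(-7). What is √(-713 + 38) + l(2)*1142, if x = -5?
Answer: 39970 + 15*I*√3 ≈ 39970.0 + 25.981*I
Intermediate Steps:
l(k) = 35 (l(k) = -5*(-7) = 35)
√(-713 + 38) + l(2)*1142 = √(-713 + 38) + 35*1142 = √(-675) + 39970 = 15*I*√3 + 39970 = 39970 + 15*I*√3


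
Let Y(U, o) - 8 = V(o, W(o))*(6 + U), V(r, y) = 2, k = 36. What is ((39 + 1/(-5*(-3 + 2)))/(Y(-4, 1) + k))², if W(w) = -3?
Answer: 2401/3600 ≈ 0.66694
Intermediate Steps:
Y(U, o) = 20 + 2*U (Y(U, o) = 8 + 2*(6 + U) = 8 + (12 + 2*U) = 20 + 2*U)
((39 + 1/(-5*(-3 + 2)))/(Y(-4, 1) + k))² = ((39 + 1/(-5*(-3 + 2)))/((20 + 2*(-4)) + 36))² = ((39 + 1/(-5*(-1)))/((20 - 8) + 36))² = ((39 + 1/5)/(12 + 36))² = ((39 + ⅕)/48)² = ((196/5)*(1/48))² = (49/60)² = 2401/3600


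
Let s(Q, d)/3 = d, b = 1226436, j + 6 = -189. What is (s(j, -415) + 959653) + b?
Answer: 2184844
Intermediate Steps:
j = -195 (j = -6 - 189 = -195)
s(Q, d) = 3*d
(s(j, -415) + 959653) + b = (3*(-415) + 959653) + 1226436 = (-1245 + 959653) + 1226436 = 958408 + 1226436 = 2184844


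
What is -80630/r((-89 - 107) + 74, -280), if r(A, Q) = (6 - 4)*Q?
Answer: 8063/56 ≈ 143.98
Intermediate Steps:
r(A, Q) = 2*Q
-80630/r((-89 - 107) + 74, -280) = -80630/(2*(-280)) = -80630/(-560) = -80630*(-1/560) = 8063/56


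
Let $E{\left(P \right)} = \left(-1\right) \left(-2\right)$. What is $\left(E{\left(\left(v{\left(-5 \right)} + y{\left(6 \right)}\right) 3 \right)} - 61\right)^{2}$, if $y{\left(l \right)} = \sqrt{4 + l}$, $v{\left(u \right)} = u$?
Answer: $3481$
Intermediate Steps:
$E{\left(P \right)} = 2$
$\left(E{\left(\left(v{\left(-5 \right)} + y{\left(6 \right)}\right) 3 \right)} - 61\right)^{2} = \left(2 - 61\right)^{2} = \left(-59\right)^{2} = 3481$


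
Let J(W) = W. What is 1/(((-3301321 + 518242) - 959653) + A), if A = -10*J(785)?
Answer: -1/3750582 ≈ -2.6663e-7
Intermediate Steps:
A = -7850 (A = -10*785 = -7850)
1/(((-3301321 + 518242) - 959653) + A) = 1/(((-3301321 + 518242) - 959653) - 7850) = 1/((-2783079 - 959653) - 7850) = 1/(-3742732 - 7850) = 1/(-3750582) = -1/3750582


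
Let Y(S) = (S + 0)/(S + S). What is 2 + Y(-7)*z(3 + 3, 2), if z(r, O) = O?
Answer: 3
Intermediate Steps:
Y(S) = ½ (Y(S) = S/((2*S)) = S*(1/(2*S)) = ½)
2 + Y(-7)*z(3 + 3, 2) = 2 + (½)*2 = 2 + 1 = 3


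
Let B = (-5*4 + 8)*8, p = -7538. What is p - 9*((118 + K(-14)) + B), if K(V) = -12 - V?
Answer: -7754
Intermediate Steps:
B = -96 (B = (-20 + 8)*8 = -12*8 = -96)
p - 9*((118 + K(-14)) + B) = -7538 - 9*((118 + (-12 - 1*(-14))) - 96) = -7538 - 9*((118 + (-12 + 14)) - 96) = -7538 - 9*((118 + 2) - 96) = -7538 - 9*(120 - 96) = -7538 - 9*24 = -7538 - 216 = -7754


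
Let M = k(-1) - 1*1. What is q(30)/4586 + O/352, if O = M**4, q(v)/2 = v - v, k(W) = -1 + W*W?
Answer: 1/352 ≈ 0.0028409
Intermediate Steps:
k(W) = -1 + W**2
M = -1 (M = (-1 + (-1)**2) - 1*1 = (-1 + 1) - 1 = 0 - 1 = -1)
q(v) = 0 (q(v) = 2*(v - v) = 2*0 = 0)
O = 1 (O = (-1)**4 = 1)
q(30)/4586 + O/352 = 0/4586 + 1/352 = 0*(1/4586) + 1*(1/352) = 0 + 1/352 = 1/352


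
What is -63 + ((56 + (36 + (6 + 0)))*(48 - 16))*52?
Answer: 163009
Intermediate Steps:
-63 + ((56 + (36 + (6 + 0)))*(48 - 16))*52 = -63 + ((56 + (36 + 6))*32)*52 = -63 + ((56 + 42)*32)*52 = -63 + (98*32)*52 = -63 + 3136*52 = -63 + 163072 = 163009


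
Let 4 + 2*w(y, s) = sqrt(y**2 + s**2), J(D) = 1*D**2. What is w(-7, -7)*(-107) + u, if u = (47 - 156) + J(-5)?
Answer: 130 - 749*sqrt(2)/2 ≈ -399.62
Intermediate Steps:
J(D) = D**2
w(y, s) = -2 + sqrt(s**2 + y**2)/2 (w(y, s) = -2 + sqrt(y**2 + s**2)/2 = -2 + sqrt(s**2 + y**2)/2)
u = -84 (u = (47 - 156) + (-5)**2 = -109 + 25 = -84)
w(-7, -7)*(-107) + u = (-2 + sqrt((-7)**2 + (-7)**2)/2)*(-107) - 84 = (-2 + sqrt(49 + 49)/2)*(-107) - 84 = (-2 + sqrt(98)/2)*(-107) - 84 = (-2 + (7*sqrt(2))/2)*(-107) - 84 = (-2 + 7*sqrt(2)/2)*(-107) - 84 = (214 - 749*sqrt(2)/2) - 84 = 130 - 749*sqrt(2)/2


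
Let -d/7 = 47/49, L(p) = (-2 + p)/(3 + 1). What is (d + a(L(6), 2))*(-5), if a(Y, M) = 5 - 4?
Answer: 200/7 ≈ 28.571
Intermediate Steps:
L(p) = -½ + p/4 (L(p) = (-2 + p)/4 = (-2 + p)*(¼) = -½ + p/4)
d = -47/7 (d = -329/49 = -7*47/49 = -47/7 ≈ -6.7143)
a(Y, M) = 1
(d + a(L(6), 2))*(-5) = (-47/7 + 1)*(-5) = -40/7*(-5) = 200/7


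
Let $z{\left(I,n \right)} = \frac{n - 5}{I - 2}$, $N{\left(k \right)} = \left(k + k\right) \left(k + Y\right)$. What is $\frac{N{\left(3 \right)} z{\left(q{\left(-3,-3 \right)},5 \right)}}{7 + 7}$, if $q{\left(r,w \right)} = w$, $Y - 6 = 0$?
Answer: $0$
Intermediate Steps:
$Y = 6$ ($Y = 6 + 0 = 6$)
$N{\left(k \right)} = 2 k \left(6 + k\right)$ ($N{\left(k \right)} = \left(k + k\right) \left(k + 6\right) = 2 k \left(6 + k\right)$)
$z{\left(I,n \right)} = \frac{-5 + n}{-2 + I}$
$\frac{N{\left(3 \right)} z{\left(q{\left(-3,-3 \right)},5 \right)}}{7 + 7} = \frac{2 \cdot 3 \left(6 + 3\right) \frac{-5 + 5}{-2 - 3}}{7 + 7} = \frac{2 \cdot 3 \cdot 9 \frac{1}{-5} \cdot 0}{14} = 54 \left(\left(- \frac{1}{5}\right) 0\right) \frac{1}{14} = 54 \cdot 0 \cdot \frac{1}{14} = 0 \cdot \frac{1}{14} = 0$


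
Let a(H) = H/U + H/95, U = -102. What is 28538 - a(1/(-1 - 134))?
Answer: 37331984707/1308150 ≈ 28538.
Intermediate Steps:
a(H) = 7*H/9690 (a(H) = H/(-102) + H/95 = H*(-1/102) + H*(1/95) = -H/102 + H/95 = 7*H/9690)
28538 - a(1/(-1 - 134)) = 28538 - 7/(9690*(-1 - 134)) = 28538 - 7/(9690*(-135)) = 28538 - 7*(-1)/(9690*135) = 28538 - 1*(-7/1308150) = 28538 + 7/1308150 = 37331984707/1308150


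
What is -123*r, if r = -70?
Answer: 8610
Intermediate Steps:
-123*r = -123*(-70) = 8610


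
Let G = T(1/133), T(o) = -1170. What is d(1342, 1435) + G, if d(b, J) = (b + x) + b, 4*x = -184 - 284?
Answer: 1397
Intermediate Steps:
x = -117 (x = (-184 - 284)/4 = (1/4)*(-468) = -117)
G = -1170
d(b, J) = -117 + 2*b (d(b, J) = (b - 117) + b = (-117 + b) + b = -117 + 2*b)
d(1342, 1435) + G = (-117 + 2*1342) - 1170 = (-117 + 2684) - 1170 = 2567 - 1170 = 1397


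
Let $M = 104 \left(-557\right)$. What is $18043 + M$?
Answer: $-39885$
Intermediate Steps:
$M = -57928$
$18043 + M = 18043 - 57928 = -39885$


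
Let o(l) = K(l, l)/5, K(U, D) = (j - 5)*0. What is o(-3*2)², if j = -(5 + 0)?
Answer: 0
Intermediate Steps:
j = -5 (j = -1*5 = -5)
K(U, D) = 0 (K(U, D) = (-5 - 5)*0 = -10*0 = 0)
o(l) = 0 (o(l) = 0/5 = 0*(⅕) = 0)
o(-3*2)² = 0² = 0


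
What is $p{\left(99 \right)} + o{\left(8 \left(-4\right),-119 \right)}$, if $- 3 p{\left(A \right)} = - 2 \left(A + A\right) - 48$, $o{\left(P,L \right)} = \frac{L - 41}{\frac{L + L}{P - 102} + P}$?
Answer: $\frac{62084}{405} \approx 153.29$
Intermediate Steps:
$o{\left(P,L \right)} = \frac{-41 + L}{P + \frac{2 L}{-102 + P}}$ ($o{\left(P,L \right)} = \frac{-41 + L}{\frac{2 L}{-102 + P} + P} = \frac{-41 + L}{P + \frac{2 L}{-102 + P}}$)
$p{\left(A \right)} = 16 + \frac{4 A}{3}$ ($p{\left(A \right)} = - \frac{- 2 \left(A + A\right) - 48}{3} = - \frac{- 2 \cdot 2 A - 48}{3} = - \frac{- 4 A - 48}{3} = - \frac{-48 - 4 A}{3} = 16 + \frac{4 A}{3}$)
$p{\left(99 \right)} + o{\left(8 \left(-4\right),-119 \right)} = \left(16 + \frac{4}{3} \cdot 99\right) + \frac{4182 - -12138 - 41 \cdot 8 \left(-4\right) - 119 \cdot 8 \left(-4\right)}{\left(8 \left(-4\right)\right)^{2} - 102 \cdot 8 \left(-4\right) + 2 \left(-119\right)} = \left(16 + 132\right) + \frac{4182 + 12138 - -1312 - -3808}{\left(-32\right)^{2} - -3264 - 238} = 148 + \frac{4182 + 12138 + 1312 + 3808}{1024 + 3264 - 238} = 148 + \frac{1}{4050} \cdot 21440 = 148 + \frac{2144}{405} = \frac{62084}{405}$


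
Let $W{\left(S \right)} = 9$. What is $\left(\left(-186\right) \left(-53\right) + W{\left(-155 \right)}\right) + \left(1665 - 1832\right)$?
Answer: $9700$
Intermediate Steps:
$\left(\left(-186\right) \left(-53\right) + W{\left(-155 \right)}\right) + \left(1665 - 1832\right) = \left(\left(-186\right) \left(-53\right) + 9\right) + \left(1665 - 1832\right) = \left(9858 + 9\right) - 167 = 9867 - 167 = 9700$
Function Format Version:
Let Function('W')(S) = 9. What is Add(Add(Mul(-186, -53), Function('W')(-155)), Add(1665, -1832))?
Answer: 9700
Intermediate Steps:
Add(Add(Mul(-186, -53), Function('W')(-155)), Add(1665, -1832)) = Add(Add(Mul(-186, -53), 9), Add(1665, -1832)) = Add(Add(9858, 9), -167) = Add(9867, -167) = 9700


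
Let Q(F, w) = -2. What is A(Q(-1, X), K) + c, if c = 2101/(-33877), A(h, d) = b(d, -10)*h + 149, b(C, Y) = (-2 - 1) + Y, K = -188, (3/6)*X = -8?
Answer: 5926374/33877 ≈ 174.94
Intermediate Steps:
X = -16 (X = 2*(-8) = -16)
b(C, Y) = -3 + Y
A(h, d) = 149 - 13*h (A(h, d) = (-3 - 10)*h + 149 = -13*h + 149 = 149 - 13*h)
c = -2101/33877 (c = 2101*(-1/33877) = -2101/33877 ≈ -0.062018)
A(Q(-1, X), K) + c = (149 - 13*(-2)) - 2101/33877 = (149 + 26) - 2101/33877 = 175 - 2101/33877 = 5926374/33877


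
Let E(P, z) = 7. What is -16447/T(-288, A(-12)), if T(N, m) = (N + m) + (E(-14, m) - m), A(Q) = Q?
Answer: 16447/281 ≈ 58.530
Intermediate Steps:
T(N, m) = 7 + N (T(N, m) = (N + m) + (7 - m) = 7 + N)
-16447/T(-288, A(-12)) = -16447/(7 - 288) = -16447/(-281) = -16447*(-1/281) = 16447/281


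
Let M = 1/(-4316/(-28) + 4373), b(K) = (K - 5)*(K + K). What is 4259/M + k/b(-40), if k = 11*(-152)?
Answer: 60735468037/3150 ≈ 1.9281e+7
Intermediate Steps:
b(K) = 2*K*(-5 + K) (b(K) = (-5 + K)*(2*K) = 2*K*(-5 + K))
M = 7/31690 (M = 1/(-4316*(-1/28) + 4373) = 1/(1079/7 + 4373) = 1/(31690/7) = 7/31690 ≈ 0.00022089)
k = -1672
4259/M + k/b(-40) = 4259/(7/31690) - 1672*(-1/(80*(-5 - 40))) = 4259*(31690/7) - 1672/(2*(-40)*(-45)) = 134967710/7 - 1672/3600 = 134967710/7 - 1672*1/3600 = 134967710/7 - 209/450 = 60735468037/3150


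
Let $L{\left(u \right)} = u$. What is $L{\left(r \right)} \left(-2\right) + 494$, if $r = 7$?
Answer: $480$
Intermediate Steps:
$L{\left(r \right)} \left(-2\right) + 494 = 7 \left(-2\right) + 494 = -14 + 494 = 480$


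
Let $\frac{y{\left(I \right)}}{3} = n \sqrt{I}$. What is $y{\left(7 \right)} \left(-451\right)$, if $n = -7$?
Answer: $9471 \sqrt{7} \approx 25058.0$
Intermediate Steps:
$y{\left(I \right)} = - 21 \sqrt{I}$ ($y{\left(I \right)} = 3 \left(- 7 \sqrt{I}\right) = - 21 \sqrt{I}$)
$y{\left(7 \right)} \left(-451\right) = - 21 \sqrt{7} \left(-451\right) = 9471 \sqrt{7}$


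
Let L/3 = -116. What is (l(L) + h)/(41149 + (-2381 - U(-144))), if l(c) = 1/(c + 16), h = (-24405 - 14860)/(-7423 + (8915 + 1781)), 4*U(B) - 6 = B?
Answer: -13039253/42164193390 ≈ -0.00030925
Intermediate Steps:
L = -348 (L = 3*(-116) = -348)
U(B) = 3/2 + B/4
h = -39265/3273 (h = -39265/(-7423 + 10696) = -39265/3273 ≈ -11.997)
l(c) = 1/(16 + c)
(l(L) + h)/(41149 + (-2381 - U(-144))) = (1/(16 - 348) - 39265/3273)/(41149 + (-2381 - (3/2 + (¼)*(-144)))) = (1/(-332) - 39265/3273)/(41149 + (-2381 - (3/2 - 36))) = (-1/332 - 39265/3273)/(41149 + (-2381 - 1*(-69/2))) = -13039253/(1086636*(41149 + (-2381 + 69/2))) = -13039253/(1086636*(41149 - 4693/2)) = -13039253/(1086636*77605/2) = -13039253/1086636*2/77605 = -13039253/42164193390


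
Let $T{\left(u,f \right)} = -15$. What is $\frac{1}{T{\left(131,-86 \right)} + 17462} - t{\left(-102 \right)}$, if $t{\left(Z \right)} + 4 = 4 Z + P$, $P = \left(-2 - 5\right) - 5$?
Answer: $\frac{7397529}{17447} \approx 424.0$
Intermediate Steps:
$P = -12$ ($P = -7 - 5 = -12$)
$t{\left(Z \right)} = -16 + 4 Z$ ($t{\left(Z \right)} = -4 + \left(4 Z - 12\right) = -4 + \left(-12 + 4 Z\right) = -16 + 4 Z$)
$\frac{1}{T{\left(131,-86 \right)} + 17462} - t{\left(-102 \right)} = \frac{1}{-15 + 17462} - \left(-16 + 4 \left(-102\right)\right) = \frac{1}{17447} - \left(-16 - 408\right) = \frac{1}{17447} - -424 = \frac{1}{17447} + 424 = \frac{7397529}{17447}$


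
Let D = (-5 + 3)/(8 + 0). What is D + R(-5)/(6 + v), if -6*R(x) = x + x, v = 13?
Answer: -37/228 ≈ -0.16228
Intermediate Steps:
D = -1/4 (D = -2/8 = -2*1/8 = -1/4 ≈ -0.25000)
R(x) = -x/3 (R(x) = -(x + x)/6 = -x/3)
D + R(-5)/(6 + v) = -1/4 + (-1/3*(-5))/(6 + 13) = -1/4 + (5/3)/19 = -1/4 + (1/19)*(5/3) = -1/4 + 5/57 = -37/228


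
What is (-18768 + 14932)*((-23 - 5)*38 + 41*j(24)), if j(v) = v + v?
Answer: -3467744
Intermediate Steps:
j(v) = 2*v
(-18768 + 14932)*((-23 - 5)*38 + 41*j(24)) = (-18768 + 14932)*((-23 - 5)*38 + 41*(2*24)) = -3836*(-28*38 + 41*48) = -3836*(-1064 + 1968) = -3836*904 = -3467744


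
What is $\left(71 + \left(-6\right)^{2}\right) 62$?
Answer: $6634$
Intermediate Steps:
$\left(71 + \left(-6\right)^{2}\right) 62 = \left(71 + 36\right) 62 = 107 \cdot 62 = 6634$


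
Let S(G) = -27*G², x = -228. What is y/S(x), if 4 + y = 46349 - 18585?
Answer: -1735/87723 ≈ -0.019778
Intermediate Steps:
y = 27760 (y = -4 + (46349 - 18585) = -4 + 27764 = 27760)
y/S(x) = 27760/((-27*(-228)²)) = 27760/((-27*51984)) = 27760/(-1403568) = 27760*(-1/1403568) = -1735/87723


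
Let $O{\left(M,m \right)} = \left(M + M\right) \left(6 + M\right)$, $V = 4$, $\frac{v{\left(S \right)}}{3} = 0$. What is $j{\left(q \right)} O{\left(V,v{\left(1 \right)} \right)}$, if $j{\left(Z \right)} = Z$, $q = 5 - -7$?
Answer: $960$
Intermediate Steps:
$q = 12$ ($q = 5 + 7 = 12$)
$v{\left(S \right)} = 0$ ($v{\left(S \right)} = 3 \cdot 0 = 0$)
$O{\left(M,m \right)} = 2 M \left(6 + M\right)$
$j{\left(q \right)} O{\left(V,v{\left(1 \right)} \right)} = 12 \cdot 2 \cdot 4 \left(6 + 4\right) = 12 \cdot 2 \cdot 4 \cdot 10 = 12 \cdot 80 = 960$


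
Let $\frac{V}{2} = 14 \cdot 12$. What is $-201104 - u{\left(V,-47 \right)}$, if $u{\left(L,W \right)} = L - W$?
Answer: $-201487$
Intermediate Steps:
$V = 336$ ($V = 2 \cdot 14 \cdot 12 = 2 \cdot 168 = 336$)
$-201104 - u{\left(V,-47 \right)} = -201104 - \left(336 - -47\right) = -201104 - \left(336 + 47\right) = -201104 - 383 = -201487$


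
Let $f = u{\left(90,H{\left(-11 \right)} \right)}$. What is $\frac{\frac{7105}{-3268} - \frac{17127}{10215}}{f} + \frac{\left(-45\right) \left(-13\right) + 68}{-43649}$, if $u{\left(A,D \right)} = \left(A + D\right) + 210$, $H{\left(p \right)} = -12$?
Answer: $- \frac{1321009707691}{46627775372160} \approx -0.028331$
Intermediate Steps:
$u{\left(A,D \right)} = 210 + A + D$
$f = 288$ ($f = 210 + 90 - 12 = 288$)
$\frac{\frac{7105}{-3268} - \frac{17127}{10215}}{f} + \frac{\left(-45\right) \left(-13\right) + 68}{-43649} = \frac{\frac{7105}{-3268} - \frac{17127}{10215}}{288} + \frac{\left(-45\right) \left(-13\right) + 68}{-43649} = \left(7105 \left(- \frac{1}{3268}\right) - \frac{1903}{1135}\right) \frac{1}{288} + \left(585 + 68\right) \left(- \frac{1}{43649}\right) = \left(- \frac{7105}{3268} - \frac{1903}{1135}\right) \frac{1}{288} + 653 \left(- \frac{1}{43649}\right) = \left(- \frac{14283179}{3709180}\right) \frac{1}{288} - \frac{653}{43649} = - \frac{14283179}{1068243840} - \frac{653}{43649} = - \frac{1321009707691}{46627775372160}$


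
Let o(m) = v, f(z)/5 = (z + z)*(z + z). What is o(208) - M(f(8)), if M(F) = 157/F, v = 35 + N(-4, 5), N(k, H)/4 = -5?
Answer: 19043/1280 ≈ 14.877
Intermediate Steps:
N(k, H) = -20 (N(k, H) = 4*(-5) = -20)
f(z) = 20*z² (f(z) = 5*((z + z)*(z + z)) = 5*((2*z)*(2*z)) = 5*(4*z²) = 20*z²)
v = 15 (v = 35 - 20 = 15)
o(m) = 15
o(208) - M(f(8)) = 15 - 157/(20*8²) = 15 - 157/(20*64) = 15 - 157/1280 = 19043/1280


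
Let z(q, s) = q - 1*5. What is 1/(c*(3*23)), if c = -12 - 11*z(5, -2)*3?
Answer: -1/828 ≈ -0.0012077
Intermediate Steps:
z(q, s) = -5 + q (z(q, s) = q - 5 = -5 + q)
c = -12 (c = -12 - 11*(-5 + 5)*3 = -12 - 0*3 = -12 - 11*0 = -12 + 0 = -12)
1/(c*(3*23)) = 1/(-36*23) = 1/(-12*69) = 1/(-828) = -1/828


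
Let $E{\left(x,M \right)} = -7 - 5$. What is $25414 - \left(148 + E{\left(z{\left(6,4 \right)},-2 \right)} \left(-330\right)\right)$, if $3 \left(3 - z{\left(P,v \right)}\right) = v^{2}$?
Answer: $21306$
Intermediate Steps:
$z{\left(P,v \right)} = 3 - \frac{v^{2}}{3}$
$E{\left(x,M \right)} = -12$ ($E{\left(x,M \right)} = -7 - 5 = -12$)
$25414 - \left(148 + E{\left(z{\left(6,4 \right)},-2 \right)} \left(-330\right)\right) = 25414 - \left(148 - -3960\right) = 25414 - \left(148 + 3960\right) = 25414 - 4108 = 21306$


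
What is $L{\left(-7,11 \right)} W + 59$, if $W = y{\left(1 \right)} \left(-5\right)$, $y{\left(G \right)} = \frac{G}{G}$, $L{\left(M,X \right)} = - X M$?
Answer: $-326$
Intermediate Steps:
$L{\left(M,X \right)} = - M X$
$y{\left(G \right)} = 1$
$W = -5$ ($W = 1 \left(-5\right) = -5$)
$L{\left(-7,11 \right)} W + 59 = \left(-1\right) \left(-7\right) 11 \left(-5\right) + 59 = 77 \left(-5\right) + 59 = -385 + 59 = -326$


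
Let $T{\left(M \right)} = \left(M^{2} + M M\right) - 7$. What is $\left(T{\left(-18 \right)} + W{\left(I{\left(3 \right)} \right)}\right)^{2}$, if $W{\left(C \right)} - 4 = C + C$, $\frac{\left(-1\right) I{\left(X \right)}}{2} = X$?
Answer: $400689$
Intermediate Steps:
$I{\left(X \right)} = - 2 X$
$W{\left(C \right)} = 4 + 2 C$ ($W{\left(C \right)} = 4 + \left(C + C\right) = 4 + 2 C$)
$T{\left(M \right)} = -7 + 2 M^{2}$ ($T{\left(M \right)} = \left(M^{2} + M^{2}\right) - 7 = 2 M^{2} - 7 = -7 + 2 M^{2}$)
$\left(T{\left(-18 \right)} + W{\left(I{\left(3 \right)} \right)}\right)^{2} = \left(\left(-7 + 2 \left(-18\right)^{2}\right) + \left(4 + 2 \left(\left(-2\right) 3\right)\right)\right)^{2} = \left(\left(-7 + 2 \cdot 324\right) + \left(4 + 2 \left(-6\right)\right)\right)^{2} = \left(\left(-7 + 648\right) + \left(4 - 12\right)\right)^{2} = \left(641 - 8\right)^{2} = 633^{2} = 400689$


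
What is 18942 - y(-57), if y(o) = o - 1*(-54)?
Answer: 18945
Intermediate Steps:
y(o) = 54 + o (y(o) = o + 54 = 54 + o)
18942 - y(-57) = 18942 - (54 - 57) = 18942 - 1*(-3) = 18942 + 3 = 18945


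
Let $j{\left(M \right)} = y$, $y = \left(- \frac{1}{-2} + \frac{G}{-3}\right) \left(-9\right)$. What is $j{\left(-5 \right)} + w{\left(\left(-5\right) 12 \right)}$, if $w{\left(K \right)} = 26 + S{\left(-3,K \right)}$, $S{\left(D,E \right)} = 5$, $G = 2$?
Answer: $\frac{65}{2} \approx 32.5$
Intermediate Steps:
$y = \frac{3}{2}$ ($y = \left(- \frac{1}{-2} + \frac{2}{-3}\right) \left(-9\right) = \left(\left(-1\right) \left(- \frac{1}{2}\right) + 2 \left(- \frac{1}{3}\right)\right) \left(-9\right) = \left(\frac{1}{2} - \frac{2}{3}\right) \left(-9\right) = \left(- \frac{1}{6}\right) \left(-9\right) = \frac{3}{2} \approx 1.5$)
$j{\left(M \right)} = \frac{3}{2}$
$w{\left(K \right)} = 31$ ($w{\left(K \right)} = 26 + 5 = 31$)
$j{\left(-5 \right)} + w{\left(\left(-5\right) 12 \right)} = \frac{3}{2} + 31 = \frac{65}{2}$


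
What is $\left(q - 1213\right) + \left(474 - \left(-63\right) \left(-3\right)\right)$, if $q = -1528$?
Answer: $-2456$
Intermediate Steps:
$\left(q - 1213\right) + \left(474 - \left(-63\right) \left(-3\right)\right) = \left(-1528 - 1213\right) + \left(474 - \left(-63\right) \left(-3\right)\right) = -2741 + \left(474 - 189\right) = -2741 + 285 = -2456$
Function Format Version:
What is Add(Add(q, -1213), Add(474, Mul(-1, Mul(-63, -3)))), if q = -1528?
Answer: -2456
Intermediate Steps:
Add(Add(q, -1213), Add(474, Mul(-1, Mul(-63, -3)))) = Add(Add(-1528, -1213), Add(474, Mul(-1, Mul(-63, -3)))) = Add(-2741, Add(474, Mul(-1, 189))) = Add(-2741, Add(474, -189)) = Add(-2741, 285) = -2456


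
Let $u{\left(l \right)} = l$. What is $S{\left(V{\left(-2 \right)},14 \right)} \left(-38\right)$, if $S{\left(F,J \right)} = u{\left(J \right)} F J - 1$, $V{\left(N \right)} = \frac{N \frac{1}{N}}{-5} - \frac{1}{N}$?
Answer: $- \frac{10982}{5} \approx -2196.4$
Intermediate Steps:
$V{\left(N \right)} = - \frac{1}{5} - \frac{1}{N}$ ($V{\left(N \right)} = 1 \left(- \frac{1}{5}\right) - \frac{1}{N} = - \frac{1}{5} - \frac{1}{N}$)
$S{\left(F,J \right)} = -1 + F J^{2}$ ($S{\left(F,J \right)} = J F J - 1 = F J J - 1 = F J^{2} - 1 = -1 + F J^{2}$)
$S{\left(V{\left(-2 \right)},14 \right)} \left(-38\right) = \left(-1 + \frac{-5 - -2}{5 \left(-2\right)} 14^{2}\right) \left(-38\right) = \left(-1 + \frac{1}{5} \left(- \frac{1}{2}\right) \left(-5 + 2\right) 196\right) \left(-38\right) = \left(-1 + \frac{1}{5} \left(- \frac{1}{2}\right) \left(-3\right) 196\right) \left(-38\right) = \left(-1 + \frac{3}{10} \cdot 196\right) \left(-38\right) = \left(-1 + \frac{294}{5}\right) \left(-38\right) = \frac{289}{5} \left(-38\right) = - \frac{10982}{5}$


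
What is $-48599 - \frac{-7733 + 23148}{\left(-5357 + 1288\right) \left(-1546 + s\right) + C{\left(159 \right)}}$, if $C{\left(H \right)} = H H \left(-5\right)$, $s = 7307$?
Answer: $- \frac{1145377037071}{23567914} \approx -48599.0$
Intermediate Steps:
$C{\left(H \right)} = - 5 H^{2}$ ($C{\left(H \right)} = H^{2} \left(-5\right) = - 5 H^{2}$)
$-48599 - \frac{-7733 + 23148}{\left(-5357 + 1288\right) \left(-1546 + s\right) + C{\left(159 \right)}} = -48599 - \frac{-7733 + 23148}{\left(-5357 + 1288\right) \left(-1546 + 7307\right) - 5 \cdot 159^{2}} = -48599 - \frac{15415}{\left(-4069\right) 5761 - 126405} = -48599 - \frac{15415}{-23441509 - 126405} = -48599 - \frac{15415}{-23567914} = -48599 - 15415 \left(- \frac{1}{23567914}\right) = -48599 - - \frac{15415}{23567914} = -48599 + \frac{15415}{23567914} = - \frac{1145377037071}{23567914}$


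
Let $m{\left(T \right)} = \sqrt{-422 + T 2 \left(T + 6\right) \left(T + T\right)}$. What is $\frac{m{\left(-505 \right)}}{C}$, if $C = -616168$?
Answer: $- \frac{i \sqrt{509030322}}{616168} \approx - 0.036616 i$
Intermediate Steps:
$m{\left(T \right)} = \sqrt{-422 + 4 T^{2} \left(6 + T\right)}$ ($m{\left(T \right)} = \sqrt{-422 + 2 T \left(6 + T\right) 2 T} = \sqrt{-422 + 2 T 2 T \left(6 + T\right)} = \sqrt{-422 + 4 T^{2} \left(6 + T\right)}$)
$\frac{m{\left(-505 \right)}}{C} = \frac{\sqrt{-422 + 4 \left(-505\right)^{3} + 24 \left(-505\right)^{2}}}{-616168} = \sqrt{-422 + 4 \left(-128787625\right) + 24 \cdot 255025} \left(- \frac{1}{616168}\right) = \sqrt{-422 - 515150500 + 6120600} \left(- \frac{1}{616168}\right) = \sqrt{-509030322} \left(- \frac{1}{616168}\right) = i \sqrt{509030322} \left(- \frac{1}{616168}\right) = - \frac{i \sqrt{509030322}}{616168}$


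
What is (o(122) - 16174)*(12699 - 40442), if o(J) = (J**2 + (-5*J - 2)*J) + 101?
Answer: 2104389779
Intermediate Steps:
o(J) = 101 + J**2 + J*(-2 - 5*J) (o(J) = (J**2 + (-2 - 5*J)*J) + 101 = (J**2 + J*(-2 - 5*J)) + 101 = 101 + J**2 + J*(-2 - 5*J))
(o(122) - 16174)*(12699 - 40442) = ((101 - 4*122**2 - 2*122) - 16174)*(12699 - 40442) = ((101 - 4*14884 - 244) - 16174)*(-27743) = ((101 - 59536 - 244) - 16174)*(-27743) = (-59679 - 16174)*(-27743) = -75853*(-27743) = 2104389779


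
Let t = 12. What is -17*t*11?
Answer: -2244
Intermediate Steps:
-17*t*11 = -17*12*11 = -204*11 = -2244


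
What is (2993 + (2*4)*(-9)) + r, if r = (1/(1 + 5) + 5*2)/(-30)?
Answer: 525719/180 ≈ 2920.7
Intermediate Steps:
r = -61/180 (r = -(1/6 + 10)/30 = -(⅙ + 10)/30 = -1/30*61/6 = -61/180 ≈ -0.33889)
(2993 + (2*4)*(-9)) + r = (2993 + (2*4)*(-9)) - 61/180 = (2993 + 8*(-9)) - 61/180 = (2993 - 72) - 61/180 = 2921 - 61/180 = 525719/180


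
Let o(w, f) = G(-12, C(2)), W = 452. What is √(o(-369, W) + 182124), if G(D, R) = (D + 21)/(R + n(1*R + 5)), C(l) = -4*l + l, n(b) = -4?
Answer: 3*√2023590/10 ≈ 426.76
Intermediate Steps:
C(l) = -3*l
G(D, R) = (21 + D)/(-4 + R) (G(D, R) = (D + 21)/(R - 4) = (21 + D)/(-4 + R))
o(w, f) = -9/10 (o(w, f) = (21 - 12)/(-4 - 3*2) = 9/(-4 - 6) = 9/(-10) = -⅒*9 = -9/10)
√(o(-369, W) + 182124) = √(-9/10 + 182124) = √(1821231/10) = 3*√2023590/10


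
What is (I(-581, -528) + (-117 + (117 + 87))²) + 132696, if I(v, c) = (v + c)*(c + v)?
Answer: 1370146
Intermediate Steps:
I(v, c) = (c + v)² (I(v, c) = (c + v)*(c + v) = (c + v)²)
(I(-581, -528) + (-117 + (117 + 87))²) + 132696 = ((-528 - 581)² + (-117 + (117 + 87))²) + 132696 = ((-1109)² + (-117 + 204)²) + 132696 = (1229881 + 87²) + 132696 = (1229881 + 7569) + 132696 = 1237450 + 132696 = 1370146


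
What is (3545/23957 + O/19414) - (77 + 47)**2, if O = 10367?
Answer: -7151078835599/465101198 ≈ -15375.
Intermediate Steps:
(3545/23957 + O/19414) - (77 + 47)**2 = (3545/23957 + 10367/19414) - (77 + 47)**2 = (3545*(1/23957) + 10367*(1/19414)) - 1*124**2 = (3545/23957 + 10367/19414) - 1*15376 = 317184849/465101198 - 15376 = -7151078835599/465101198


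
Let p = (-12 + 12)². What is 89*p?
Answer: 0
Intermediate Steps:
p = 0 (p = 0² = 0)
89*p = 89*0 = 0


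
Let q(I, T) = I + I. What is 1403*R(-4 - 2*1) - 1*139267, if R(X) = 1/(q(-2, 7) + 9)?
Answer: -694932/5 ≈ -1.3899e+5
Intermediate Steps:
q(I, T) = 2*I
R(X) = ⅕ (R(X) = 1/(2*(-2) + 9) = 1/(-4 + 9) = 1/5 = ⅕)
1403*R(-4 - 2*1) - 1*139267 = 1403*(⅕) - 1*139267 = 1403/5 - 139267 = -694932/5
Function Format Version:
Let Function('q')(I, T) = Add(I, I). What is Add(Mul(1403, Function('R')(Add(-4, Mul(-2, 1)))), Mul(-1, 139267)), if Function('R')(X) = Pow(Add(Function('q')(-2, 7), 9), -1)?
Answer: Rational(-694932, 5) ≈ -1.3899e+5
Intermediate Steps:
Function('q')(I, T) = Mul(2, I)
Function('R')(X) = Rational(1, 5) (Function('R')(X) = Pow(Add(Mul(2, -2), 9), -1) = Pow(Add(-4, 9), -1) = Pow(5, -1) = Rational(1, 5))
Add(Mul(1403, Function('R')(Add(-4, Mul(-2, 1)))), Mul(-1, 139267)) = Add(Mul(1403, Rational(1, 5)), Mul(-1, 139267)) = Add(Rational(1403, 5), -139267) = Rational(-694932, 5)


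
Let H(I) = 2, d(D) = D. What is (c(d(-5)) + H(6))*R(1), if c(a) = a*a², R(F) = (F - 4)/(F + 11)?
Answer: 123/4 ≈ 30.750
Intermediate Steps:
R(F) = (-4 + F)/(11 + F)
c(a) = a³
(c(d(-5)) + H(6))*R(1) = ((-5)³ + 2)*((-4 + 1)/(11 + 1)) = (-125 + 2)*(-3/12) = -41*(-3)/4 = -123*(-¼) = 123/4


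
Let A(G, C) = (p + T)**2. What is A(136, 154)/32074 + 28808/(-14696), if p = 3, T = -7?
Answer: -57734541/29459969 ≈ -1.9598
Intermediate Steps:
A(G, C) = 16 (A(G, C) = (3 - 7)**2 = (-4)**2 = 16)
A(136, 154)/32074 + 28808/(-14696) = 16/32074 + 28808/(-14696) = 16*(1/32074) + 28808*(-1/14696) = 8/16037 - 3601/1837 = -57734541/29459969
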